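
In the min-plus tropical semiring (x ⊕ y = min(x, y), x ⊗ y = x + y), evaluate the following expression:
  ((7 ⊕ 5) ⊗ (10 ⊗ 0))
((7 ⊕ 5) ⊗ (10 ⊗ 0)) = 15

Expand innermost to outermost. Recall ⊕ takes the minimum of its arguments and ⊗ takes their sum. Working out the expression ((7 ⊕ 5) ⊗ (10 ⊗ 0)) gives 15.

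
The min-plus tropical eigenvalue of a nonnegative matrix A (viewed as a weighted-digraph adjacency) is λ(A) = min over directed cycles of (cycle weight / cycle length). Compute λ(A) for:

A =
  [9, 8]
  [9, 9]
λ(A) = 17/2

Enumerate directed cycles and compute their means (weight / length). Sample:
  cycle 0 → 0: weight = 9, length = 1, mean = 9/1 ≈ 9.000
  cycle 1 → 1: weight = 9, length = 1, mean = 9/1 ≈ 9.000
  cycle 0 → 1 → 0: weight = 17, length = 2, mean = 17/2 ≈ 8.500
  cycle 1 → 0 → 1: weight = 17, length = 2, mean = 17/2 ≈ 8.500
Minimum mean = 8.500, attained e.g. along the cycle 0 → 1 → 0 with weight 17 and length 2. So λ(A) = 17/2 = 17/2.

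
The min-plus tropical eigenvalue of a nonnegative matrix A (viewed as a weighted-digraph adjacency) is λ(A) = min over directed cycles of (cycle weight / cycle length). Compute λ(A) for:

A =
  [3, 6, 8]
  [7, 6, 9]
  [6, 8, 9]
λ(A) = 3

Enumerate directed cycles and compute their means (weight / length). Sample:
  cycle 0 → 0: weight = 3, length = 1, mean = 3/1 ≈ 3.000
  cycle 1 → 1: weight = 6, length = 1, mean = 6/1 ≈ 6.000
  cycle 2 → 2: weight = 9, length = 1, mean = 9/1 ≈ 9.000
  cycle 0 → 1 → 0: weight = 13, length = 2, mean = 13/2 ≈ 6.500
  cycle 0 → 2 → 0: weight = 14, length = 2, mean = 14/2 ≈ 7.000
  cycle 1 → 0 → 1: weight = 13, length = 2, mean = 13/2 ≈ 6.500
Minimum mean = 3.000, attained e.g. along the cycle 0 → 0 with weight 3 and length 1. So λ(A) = 3/1 = 3.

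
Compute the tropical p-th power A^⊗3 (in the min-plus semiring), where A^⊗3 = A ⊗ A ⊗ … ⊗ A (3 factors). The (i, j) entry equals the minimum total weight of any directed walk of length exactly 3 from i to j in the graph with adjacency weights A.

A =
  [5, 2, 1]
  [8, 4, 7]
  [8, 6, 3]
A^⊗3 =
  [12, 10, 7]
  [16, 12, 12]
  [14, 12, 9]

Each entry (A^⊗3)_ij equals the minimum over all length-3 walks i = v_0 → v_1 → … → v_3 = j of Σ_t A[v_t][v_{t+1}]. For example, for (i, j) = (0, 2) we minimise over 9 possible intermediate vertex sequences; the minimum is 7, attained along the walk 0 → 2 → 2 → 2.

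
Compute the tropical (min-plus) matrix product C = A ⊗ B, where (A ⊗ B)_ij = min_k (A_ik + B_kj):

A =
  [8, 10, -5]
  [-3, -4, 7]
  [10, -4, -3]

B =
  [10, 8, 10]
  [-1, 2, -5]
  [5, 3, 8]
A ⊗ B =
  [0, -2, 3]
  [-5, -2, -9]
  [-5, -2, -9]

Apply the min-plus product entry-by-entry:
  C[0][0] = min over k of (A[0][0] + B[0][0] = 8 + 10 = 18, A[0][1] + B[1][0] = 10 + -1 = 9, A[0][2] + B[2][0] = -5 + 5 = 0) = 0 (attained at k = 2)
  C[0][1] = min over k of (A[0][0] + B[0][1] = 8 + 8 = 16, A[0][1] + B[1][1] = 10 + 2 = 12, A[0][2] + B[2][1] = -5 + 3 = -2) = -2 (attained at k = 2)
  C[0][2] = min over k of (A[0][0] + B[0][2] = 8 + 10 = 18, A[0][1] + B[1][2] = 10 + -5 = 5, A[0][2] + B[2][2] = -5 + 8 = 3) = 3 (attained at k = 2)
  C[1][0] = min over k of (A[1][0] + B[0][0] = -3 + 10 = 7, A[1][1] + B[1][0] = -4 + -1 = -5, A[1][2] + B[2][0] = 7 + 5 = 12) = -5 (attained at k = 1)
  C[1][1] = min over k of (A[1][0] + B[0][1] = -3 + 8 = 5, A[1][1] + B[1][1] = -4 + 2 = -2, A[1][2] + B[2][1] = 7 + 3 = 10) = -2 (attained at k = 1)
  C[1][2] = min over k of (A[1][0] + B[0][2] = -3 + 10 = 7, A[1][1] + B[1][2] = -4 + -5 = -9, A[1][2] + B[2][2] = 7 + 8 = 15) = -9 (attained at k = 1)
  C[2][0] = min over k of (A[2][0] + B[0][0] = 10 + 10 = 20, A[2][1] + B[1][0] = -4 + -1 = -5, A[2][2] + B[2][0] = -3 + 5 = 2) = -5 (attained at k = 1)
  C[2][1] = min over k of (A[2][0] + B[0][1] = 10 + 8 = 18, A[2][1] + B[1][1] = -4 + 2 = -2, A[2][2] + B[2][1] = -3 + 3 = 0) = -2 (attained at k = 1)
  C[2][2] = min over k of (A[2][0] + B[0][2] = 10 + 10 = 20, A[2][1] + B[1][2] = -4 + -5 = -9, A[2][2] + B[2][2] = -3 + 8 = 5) = -9 (attained at k = 1)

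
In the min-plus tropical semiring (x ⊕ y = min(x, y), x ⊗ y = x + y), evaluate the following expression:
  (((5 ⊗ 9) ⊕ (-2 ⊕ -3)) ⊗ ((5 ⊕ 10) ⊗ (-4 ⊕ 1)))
(((5 ⊗ 9) ⊕ (-2 ⊕ -3)) ⊗ ((5 ⊕ 10) ⊗ (-4 ⊕ 1))) = -2

Expand innermost to outermost. Recall ⊕ takes the minimum of its arguments and ⊗ takes their sum. Working out the expression (((5 ⊗ 9) ⊕ (-2 ⊕ -3)) ⊗ ((5 ⊕ 10) ⊗ (-4 ⊕ 1))) gives -2.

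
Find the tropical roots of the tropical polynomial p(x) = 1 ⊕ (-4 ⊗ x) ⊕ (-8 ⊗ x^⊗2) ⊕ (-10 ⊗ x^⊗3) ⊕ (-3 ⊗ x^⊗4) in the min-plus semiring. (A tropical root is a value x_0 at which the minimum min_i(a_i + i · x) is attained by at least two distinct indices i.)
Roots: {-7, 2, 4, 5}

Each tropical root is a break point of the lower envelope of the lines y = a_i + i · x (there are 5 lines, with slopes 0, 1, ..., 4). Only the lines that attain the minimum somewhere contribute to roots; other lines are dominated. Here the surviving (envelope) indices are i = 4, i = 3, i = 2, i = 1, i = 0.
Intersections between consecutive envelope lines give the roots: for adjacent envelope indices i < j the intersection is x = (a_i − a_j) / (j − i). Reading off the sorted break points: {-7, 2, 4, 5}.
Verification: at each break x_0, at least two indices attain the minimum of min_i(a_i + i · x_0).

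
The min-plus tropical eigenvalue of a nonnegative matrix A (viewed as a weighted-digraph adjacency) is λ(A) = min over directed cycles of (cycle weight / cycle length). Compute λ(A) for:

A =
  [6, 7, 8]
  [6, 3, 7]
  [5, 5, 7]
λ(A) = 3

Enumerate directed cycles and compute their means (weight / length). Sample:
  cycle 0 → 0: weight = 6, length = 1, mean = 6/1 ≈ 6.000
  cycle 1 → 1: weight = 3, length = 1, mean = 3/1 ≈ 3.000
  cycle 2 → 2: weight = 7, length = 1, mean = 7/1 ≈ 7.000
  cycle 0 → 1 → 0: weight = 13, length = 2, mean = 13/2 ≈ 6.500
  cycle 0 → 2 → 0: weight = 13, length = 2, mean = 13/2 ≈ 6.500
  cycle 1 → 0 → 1: weight = 13, length = 2, mean = 13/2 ≈ 6.500
Minimum mean = 3.000, attained e.g. along the cycle 1 → 1 with weight 3 and length 1. So λ(A) = 3/1 = 3.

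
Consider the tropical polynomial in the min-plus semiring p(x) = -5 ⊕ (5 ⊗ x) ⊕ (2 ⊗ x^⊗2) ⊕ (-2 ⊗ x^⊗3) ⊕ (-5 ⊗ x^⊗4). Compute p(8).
p(8) = -5

A tropical monomial a ⊗ x^⊗i evaluates to a + i · x. Evaluating each term at x = 8:
  Term 0 contributes -5 + 0 · 8 = -5
  Term 1 contributes 5 + 1 · 8 = 13
  Term 2 contributes 2 + 2 · 8 = 18
  Term 3 contributes -2 + 3 · 8 = 22
  Term 4 contributes -5 + 4 · 8 = 27
p(8) = ⊕ of these = min[-5, 13, 18, 22, 27] = -5.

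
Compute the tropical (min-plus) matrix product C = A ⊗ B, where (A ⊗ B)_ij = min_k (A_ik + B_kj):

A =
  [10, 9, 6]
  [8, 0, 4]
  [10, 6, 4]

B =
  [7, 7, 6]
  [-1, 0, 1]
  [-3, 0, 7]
A ⊗ B =
  [3, 6, 10]
  [-1, 0, 1]
  [1, 4, 7]

Apply the min-plus product entry-by-entry:
  C[0][0] = min over k of (A[0][0] + B[0][0] = 10 + 7 = 17, A[0][1] + B[1][0] = 9 + -1 = 8, A[0][2] + B[2][0] = 6 + -3 = 3) = 3 (attained at k = 2)
  C[0][1] = min over k of (A[0][0] + B[0][1] = 10 + 7 = 17, A[0][1] + B[1][1] = 9 + 0 = 9, A[0][2] + B[2][1] = 6 + 0 = 6) = 6 (attained at k = 2)
  C[0][2] = min over k of (A[0][0] + B[0][2] = 10 + 6 = 16, A[0][1] + B[1][2] = 9 + 1 = 10, A[0][2] + B[2][2] = 6 + 7 = 13) = 10 (attained at k = 1)
  C[1][0] = min over k of (A[1][0] + B[0][0] = 8 + 7 = 15, A[1][1] + B[1][0] = 0 + -1 = -1, A[1][2] + B[2][0] = 4 + -3 = 1) = -1 (attained at k = 1)
  C[1][1] = min over k of (A[1][0] + B[0][1] = 8 + 7 = 15, A[1][1] + B[1][1] = 0 + 0 = 0, A[1][2] + B[2][1] = 4 + 0 = 4) = 0 (attained at k = 1)
  C[1][2] = min over k of (A[1][0] + B[0][2] = 8 + 6 = 14, A[1][1] + B[1][2] = 0 + 1 = 1, A[1][2] + B[2][2] = 4 + 7 = 11) = 1 (attained at k = 1)
  C[2][0] = min over k of (A[2][0] + B[0][0] = 10 + 7 = 17, A[2][1] + B[1][0] = 6 + -1 = 5, A[2][2] + B[2][0] = 4 + -3 = 1) = 1 (attained at k = 2)
  C[2][1] = min over k of (A[2][0] + B[0][1] = 10 + 7 = 17, A[2][1] + B[1][1] = 6 + 0 = 6, A[2][2] + B[2][1] = 4 + 0 = 4) = 4 (attained at k = 2)
  C[2][2] = min over k of (A[2][0] + B[0][2] = 10 + 6 = 16, A[2][1] + B[1][2] = 6 + 1 = 7, A[2][2] + B[2][2] = 4 + 7 = 11) = 7 (attained at k = 1)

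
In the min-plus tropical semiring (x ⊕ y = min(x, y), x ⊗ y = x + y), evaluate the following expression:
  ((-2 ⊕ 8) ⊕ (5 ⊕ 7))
((-2 ⊕ 8) ⊕ (5 ⊕ 7)) = -2

Expand innermost to outermost. Recall ⊕ takes the minimum of its arguments and ⊗ takes their sum. Working out the expression ((-2 ⊕ 8) ⊕ (5 ⊕ 7)) gives -2.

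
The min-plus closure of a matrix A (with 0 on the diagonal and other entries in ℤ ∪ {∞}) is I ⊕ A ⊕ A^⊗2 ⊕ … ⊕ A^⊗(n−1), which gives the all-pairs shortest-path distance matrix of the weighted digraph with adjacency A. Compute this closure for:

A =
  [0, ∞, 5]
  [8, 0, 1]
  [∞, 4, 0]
Closure =
  [0, 9, 5]
  [8, 0, 1]
  [12, 4, 0]

This is the Floyd-Warshall all-pairs shortest-path computation. For each intermediate vertex k = 0, 1, …, 2, update dist[i][j] ← min(dist[i][j], dist[i][k] + dist[k][j]). The final matrix gives, for each (i, j), the minimum total weight of any directed path from i to j (possibly empty when i = j).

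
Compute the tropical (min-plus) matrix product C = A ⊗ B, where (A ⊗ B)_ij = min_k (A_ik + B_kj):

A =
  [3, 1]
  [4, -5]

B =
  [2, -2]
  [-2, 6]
A ⊗ B =
  [-1, 1]
  [-7, 1]

Apply the min-plus product entry-by-entry:
  C[0][0] = min over k of (A[0][0] + B[0][0] = 3 + 2 = 5, A[0][1] + B[1][0] = 1 + -2 = -1) = -1 (attained at k = 1)
  C[0][1] = min over k of (A[0][0] + B[0][1] = 3 + -2 = 1, A[0][1] + B[1][1] = 1 + 6 = 7) = 1 (attained at k = 0)
  C[1][0] = min over k of (A[1][0] + B[0][0] = 4 + 2 = 6, A[1][1] + B[1][0] = -5 + -2 = -7) = -7 (attained at k = 1)
  C[1][1] = min over k of (A[1][0] + B[0][1] = 4 + -2 = 2, A[1][1] + B[1][1] = -5 + 6 = 1) = 1 (attained at k = 1)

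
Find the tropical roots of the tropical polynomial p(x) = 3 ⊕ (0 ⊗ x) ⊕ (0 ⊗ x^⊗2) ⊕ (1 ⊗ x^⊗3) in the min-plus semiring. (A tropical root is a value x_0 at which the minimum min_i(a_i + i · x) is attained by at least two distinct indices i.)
Roots: {-1, 0, 3}

Each tropical root is a break point of the lower envelope of the lines y = a_i + i · x (there are 4 lines, with slopes 0, 1, ..., 3). Only the lines that attain the minimum somewhere contribute to roots; other lines are dominated. Here the surviving (envelope) indices are i = 3, i = 2, i = 1, i = 0.
Intersections between consecutive envelope lines give the roots: for adjacent envelope indices i < j the intersection is x = (a_i − a_j) / (j − i). Reading off the sorted break points: {-1, 0, 3}.
Verification: at each break x_0, at least two indices attain the minimum of min_i(a_i + i · x_0).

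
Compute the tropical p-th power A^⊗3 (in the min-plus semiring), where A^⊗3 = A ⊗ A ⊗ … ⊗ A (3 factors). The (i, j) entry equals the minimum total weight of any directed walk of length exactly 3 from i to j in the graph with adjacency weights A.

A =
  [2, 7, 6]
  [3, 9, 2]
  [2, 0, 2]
A^⊗3 =
  [6, 8, 8]
  [5, 4, 4]
  [4, 2, 4]

Each entry (A^⊗3)_ij equals the minimum over all length-3 walks i = v_0 → v_1 → … → v_3 = j of Σ_t A[v_t][v_{t+1}]. For example, for (i, j) = (0, 2) we minimise over 9 possible intermediate vertex sequences; the minimum is 8, attained along the walk 0 → 2 → 1 → 2.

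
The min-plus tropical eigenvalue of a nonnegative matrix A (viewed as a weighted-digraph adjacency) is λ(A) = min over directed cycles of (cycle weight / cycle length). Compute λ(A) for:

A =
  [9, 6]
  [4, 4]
λ(A) = 4

Enumerate directed cycles and compute their means (weight / length). Sample:
  cycle 0 → 0: weight = 9, length = 1, mean = 9/1 ≈ 9.000
  cycle 1 → 1: weight = 4, length = 1, mean = 4/1 ≈ 4.000
  cycle 0 → 1 → 0: weight = 10, length = 2, mean = 10/2 ≈ 5.000
  cycle 1 → 0 → 1: weight = 10, length = 2, mean = 10/2 ≈ 5.000
Minimum mean = 4.000, attained e.g. along the cycle 1 → 1 with weight 4 and length 1. So λ(A) = 4/1 = 4.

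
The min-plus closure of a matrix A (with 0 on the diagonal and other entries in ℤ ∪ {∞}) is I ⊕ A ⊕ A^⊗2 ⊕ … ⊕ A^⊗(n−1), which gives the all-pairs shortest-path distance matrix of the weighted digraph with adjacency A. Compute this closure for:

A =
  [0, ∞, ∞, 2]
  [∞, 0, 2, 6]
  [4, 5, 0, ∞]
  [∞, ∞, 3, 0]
Closure =
  [0, 10, 5, 2]
  [6, 0, 2, 6]
  [4, 5, 0, 6]
  [7, 8, 3, 0]

This is the Floyd-Warshall all-pairs shortest-path computation. For each intermediate vertex k = 0, 1, …, 3, update dist[i][j] ← min(dist[i][j], dist[i][k] + dist[k][j]). The final matrix gives, for each (i, j), the minimum total weight of any directed path from i to j (possibly empty when i = j).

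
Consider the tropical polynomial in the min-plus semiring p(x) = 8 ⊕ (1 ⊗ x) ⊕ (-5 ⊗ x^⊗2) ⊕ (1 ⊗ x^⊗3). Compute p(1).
p(1) = -3

A tropical monomial a ⊗ x^⊗i evaluates to a + i · x. Evaluating each term at x = 1:
  Term 0 contributes 8 + 0 · 1 = 8
  Term 1 contributes 1 + 1 · 1 = 2
  Term 2 contributes -5 + 2 · 1 = -3
  Term 3 contributes 1 + 3 · 1 = 4
p(1) = ⊕ of these = min[8, 2, -3, 4] = -3.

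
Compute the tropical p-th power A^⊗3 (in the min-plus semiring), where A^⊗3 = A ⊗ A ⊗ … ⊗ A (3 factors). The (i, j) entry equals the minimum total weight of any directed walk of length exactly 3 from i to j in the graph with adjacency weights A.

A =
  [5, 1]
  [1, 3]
A^⊗3 =
  [5, 3]
  [3, 5]

Each entry (A^⊗3)_ij equals the minimum over all length-3 walks i = v_0 → v_1 → … → v_3 = j of Σ_t A[v_t][v_{t+1}]. For example, for (i, j) = (0, 1) we minimise over 4 possible intermediate vertex sequences; the minimum is 3, attained along the walk 0 → 1 → 0 → 1.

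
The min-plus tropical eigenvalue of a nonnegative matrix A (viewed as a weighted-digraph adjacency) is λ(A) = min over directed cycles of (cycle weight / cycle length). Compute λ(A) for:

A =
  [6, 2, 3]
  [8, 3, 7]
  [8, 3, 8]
λ(A) = 3

Enumerate directed cycles and compute their means (weight / length). Sample:
  cycle 0 → 0: weight = 6, length = 1, mean = 6/1 ≈ 6.000
  cycle 1 → 1: weight = 3, length = 1, mean = 3/1 ≈ 3.000
  cycle 2 → 2: weight = 8, length = 1, mean = 8/1 ≈ 8.000
  cycle 0 → 1 → 0: weight = 10, length = 2, mean = 10/2 ≈ 5.000
  cycle 0 → 2 → 0: weight = 11, length = 2, mean = 11/2 ≈ 5.500
  cycle 1 → 0 → 1: weight = 10, length = 2, mean = 10/2 ≈ 5.000
Minimum mean = 3.000, attained e.g. along the cycle 1 → 1 with weight 3 and length 1. So λ(A) = 3/1 = 3.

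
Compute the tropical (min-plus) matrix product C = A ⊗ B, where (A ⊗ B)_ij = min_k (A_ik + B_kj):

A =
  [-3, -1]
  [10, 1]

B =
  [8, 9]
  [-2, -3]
A ⊗ B =
  [-3, -4]
  [-1, -2]

Apply the min-plus product entry-by-entry:
  C[0][0] = min over k of (A[0][0] + B[0][0] = -3 + 8 = 5, A[0][1] + B[1][0] = -1 + -2 = -3) = -3 (attained at k = 1)
  C[0][1] = min over k of (A[0][0] + B[0][1] = -3 + 9 = 6, A[0][1] + B[1][1] = -1 + -3 = -4) = -4 (attained at k = 1)
  C[1][0] = min over k of (A[1][0] + B[0][0] = 10 + 8 = 18, A[1][1] + B[1][0] = 1 + -2 = -1) = -1 (attained at k = 1)
  C[1][1] = min over k of (A[1][0] + B[0][1] = 10 + 9 = 19, A[1][1] + B[1][1] = 1 + -3 = -2) = -2 (attained at k = 1)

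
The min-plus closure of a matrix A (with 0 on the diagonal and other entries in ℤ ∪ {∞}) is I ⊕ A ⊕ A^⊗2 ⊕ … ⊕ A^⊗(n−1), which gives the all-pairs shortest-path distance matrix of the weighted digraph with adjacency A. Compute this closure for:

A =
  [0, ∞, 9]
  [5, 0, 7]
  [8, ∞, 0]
Closure =
  [0, ∞, 9]
  [5, 0, 7]
  [8, ∞, 0]

This is the Floyd-Warshall all-pairs shortest-path computation. For each intermediate vertex k = 0, 1, …, 2, update dist[i][j] ← min(dist[i][j], dist[i][k] + dist[k][j]). The final matrix gives, for each (i, j), the minimum total weight of any directed path from i to j (possibly empty when i = j).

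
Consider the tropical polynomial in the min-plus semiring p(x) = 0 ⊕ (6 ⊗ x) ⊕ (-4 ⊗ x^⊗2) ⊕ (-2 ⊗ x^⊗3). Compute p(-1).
p(-1) = -6

A tropical monomial a ⊗ x^⊗i evaluates to a + i · x. Evaluating each term at x = -1:
  Term 0 contributes 0 + 0 · -1 = 0
  Term 1 contributes 6 + 1 · -1 = 5
  Term 2 contributes -4 + 2 · -1 = -6
  Term 3 contributes -2 + 3 · -1 = -5
p(-1) = ⊕ of these = min[0, 5, -6, -5] = -6.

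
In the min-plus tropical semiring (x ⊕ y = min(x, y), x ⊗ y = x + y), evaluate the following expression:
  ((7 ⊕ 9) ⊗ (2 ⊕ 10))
((7 ⊕ 9) ⊗ (2 ⊕ 10)) = 9

Expand innermost to outermost. Recall ⊕ takes the minimum of its arguments and ⊗ takes their sum. Working out the expression ((7 ⊕ 9) ⊗ (2 ⊕ 10)) gives 9.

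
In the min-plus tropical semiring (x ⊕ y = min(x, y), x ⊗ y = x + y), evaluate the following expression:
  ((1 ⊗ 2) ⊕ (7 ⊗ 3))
((1 ⊗ 2) ⊕ (7 ⊗ 3)) = 3

Expand innermost to outermost. Recall ⊕ takes the minimum of its arguments and ⊗ takes their sum. Working out the expression ((1 ⊗ 2) ⊕ (7 ⊗ 3)) gives 3.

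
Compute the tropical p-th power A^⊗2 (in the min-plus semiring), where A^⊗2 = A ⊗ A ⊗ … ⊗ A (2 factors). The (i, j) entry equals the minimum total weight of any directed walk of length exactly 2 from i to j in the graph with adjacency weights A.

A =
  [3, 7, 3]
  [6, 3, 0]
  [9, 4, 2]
A^⊗2 =
  [6, 7, 5]
  [9, 4, 2]
  [10, 6, 4]

Each entry (A^⊗2)_ij equals the minimum over all length-2 walks i = v_0 → v_1 → … → v_2 = j of Σ_t A[v_t][v_{t+1}]. For example, for (i, j) = (0, 2) we minimise over 3 possible intermediate vertex sequences; the minimum is 5, attained along the walk 0 → 2 → 2.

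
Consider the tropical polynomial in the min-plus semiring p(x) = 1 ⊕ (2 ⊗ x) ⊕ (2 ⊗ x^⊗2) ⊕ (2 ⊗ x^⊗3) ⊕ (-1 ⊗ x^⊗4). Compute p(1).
p(1) = 1

A tropical monomial a ⊗ x^⊗i evaluates to a + i · x. Evaluating each term at x = 1:
  Term 0 contributes 1 + 0 · 1 = 1
  Term 1 contributes 2 + 1 · 1 = 3
  Term 2 contributes 2 + 2 · 1 = 4
  Term 3 contributes 2 + 3 · 1 = 5
  Term 4 contributes -1 + 4 · 1 = 3
p(1) = ⊕ of these = min[1, 3, 4, 5, 3] = 1.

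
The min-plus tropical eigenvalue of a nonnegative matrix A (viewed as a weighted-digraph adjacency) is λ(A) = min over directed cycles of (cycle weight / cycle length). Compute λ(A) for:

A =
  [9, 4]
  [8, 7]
λ(A) = 6

Enumerate directed cycles and compute their means (weight / length). Sample:
  cycle 0 → 0: weight = 9, length = 1, mean = 9/1 ≈ 9.000
  cycle 1 → 1: weight = 7, length = 1, mean = 7/1 ≈ 7.000
  cycle 0 → 1 → 0: weight = 12, length = 2, mean = 12/2 ≈ 6.000
  cycle 1 → 0 → 1: weight = 12, length = 2, mean = 12/2 ≈ 6.000
Minimum mean = 6.000, attained e.g. along the cycle 0 → 1 → 0 with weight 12 and length 2. So λ(A) = 12/2 = 6.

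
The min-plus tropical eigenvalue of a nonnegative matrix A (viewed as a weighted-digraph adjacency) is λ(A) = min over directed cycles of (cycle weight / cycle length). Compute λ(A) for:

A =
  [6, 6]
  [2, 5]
λ(A) = 4

Enumerate directed cycles and compute their means (weight / length). Sample:
  cycle 0 → 0: weight = 6, length = 1, mean = 6/1 ≈ 6.000
  cycle 1 → 1: weight = 5, length = 1, mean = 5/1 ≈ 5.000
  cycle 0 → 1 → 0: weight = 8, length = 2, mean = 8/2 ≈ 4.000
  cycle 1 → 0 → 1: weight = 8, length = 2, mean = 8/2 ≈ 4.000
Minimum mean = 4.000, attained e.g. along the cycle 0 → 1 → 0 with weight 8 and length 2. So λ(A) = 8/2 = 4.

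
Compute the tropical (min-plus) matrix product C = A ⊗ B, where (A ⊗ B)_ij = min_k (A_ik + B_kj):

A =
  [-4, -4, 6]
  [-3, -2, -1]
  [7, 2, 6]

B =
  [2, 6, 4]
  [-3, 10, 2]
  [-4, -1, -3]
A ⊗ B =
  [-7, 2, -2]
  [-5, -2, -4]
  [-1, 5, 3]

Apply the min-plus product entry-by-entry:
  C[0][0] = min over k of (A[0][0] + B[0][0] = -4 + 2 = -2, A[0][1] + B[1][0] = -4 + -3 = -7, A[0][2] + B[2][0] = 6 + -4 = 2) = -7 (attained at k = 1)
  C[0][1] = min over k of (A[0][0] + B[0][1] = -4 + 6 = 2, A[0][1] + B[1][1] = -4 + 10 = 6, A[0][2] + B[2][1] = 6 + -1 = 5) = 2 (attained at k = 0)
  C[0][2] = min over k of (A[0][0] + B[0][2] = -4 + 4 = 0, A[0][1] + B[1][2] = -4 + 2 = -2, A[0][2] + B[2][2] = 6 + -3 = 3) = -2 (attained at k = 1)
  C[1][0] = min over k of (A[1][0] + B[0][0] = -3 + 2 = -1, A[1][1] + B[1][0] = -2 + -3 = -5, A[1][2] + B[2][0] = -1 + -4 = -5) = -5 (attained at k = 1)
  C[1][1] = min over k of (A[1][0] + B[0][1] = -3 + 6 = 3, A[1][1] + B[1][1] = -2 + 10 = 8, A[1][2] + B[2][1] = -1 + -1 = -2) = -2 (attained at k = 2)
  C[1][2] = min over k of (A[1][0] + B[0][2] = -3 + 4 = 1, A[1][1] + B[1][2] = -2 + 2 = 0, A[1][2] + B[2][2] = -1 + -3 = -4) = -4 (attained at k = 2)
  C[2][0] = min over k of (A[2][0] + B[0][0] = 7 + 2 = 9, A[2][1] + B[1][0] = 2 + -3 = -1, A[2][2] + B[2][0] = 6 + -4 = 2) = -1 (attained at k = 1)
  C[2][1] = min over k of (A[2][0] + B[0][1] = 7 + 6 = 13, A[2][1] + B[1][1] = 2 + 10 = 12, A[2][2] + B[2][1] = 6 + -1 = 5) = 5 (attained at k = 2)
  C[2][2] = min over k of (A[2][0] + B[0][2] = 7 + 4 = 11, A[2][1] + B[1][2] = 2 + 2 = 4, A[2][2] + B[2][2] = 6 + -3 = 3) = 3 (attained at k = 2)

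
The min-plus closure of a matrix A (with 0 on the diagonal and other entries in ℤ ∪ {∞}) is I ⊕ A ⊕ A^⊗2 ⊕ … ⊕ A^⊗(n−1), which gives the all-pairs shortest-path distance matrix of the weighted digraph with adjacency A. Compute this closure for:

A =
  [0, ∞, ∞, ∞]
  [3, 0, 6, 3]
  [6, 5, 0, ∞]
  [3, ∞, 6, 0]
Closure =
  [0, ∞, ∞, ∞]
  [3, 0, 6, 3]
  [6, 5, 0, 8]
  [3, 11, 6, 0]

This is the Floyd-Warshall all-pairs shortest-path computation. For each intermediate vertex k = 0, 1, …, 3, update dist[i][j] ← min(dist[i][j], dist[i][k] + dist[k][j]). The final matrix gives, for each (i, j), the minimum total weight of any directed path from i to j (possibly empty when i = j).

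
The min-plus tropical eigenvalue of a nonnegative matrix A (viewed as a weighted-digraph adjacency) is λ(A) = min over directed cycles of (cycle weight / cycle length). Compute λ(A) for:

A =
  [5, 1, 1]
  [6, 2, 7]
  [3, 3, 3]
λ(A) = 2

Enumerate directed cycles and compute their means (weight / length). Sample:
  cycle 0 → 0: weight = 5, length = 1, mean = 5/1 ≈ 5.000
  cycle 1 → 1: weight = 2, length = 1, mean = 2/1 ≈ 2.000
  cycle 2 → 2: weight = 3, length = 1, mean = 3/1 ≈ 3.000
  cycle 0 → 1 → 0: weight = 7, length = 2, mean = 7/2 ≈ 3.500
  cycle 0 → 2 → 0: weight = 4, length = 2, mean = 4/2 ≈ 2.000
  cycle 1 → 0 → 1: weight = 7, length = 2, mean = 7/2 ≈ 3.500
Minimum mean = 2.000, attained e.g. along the cycle 1 → 1 with weight 2 and length 1. So λ(A) = 2/1 = 2.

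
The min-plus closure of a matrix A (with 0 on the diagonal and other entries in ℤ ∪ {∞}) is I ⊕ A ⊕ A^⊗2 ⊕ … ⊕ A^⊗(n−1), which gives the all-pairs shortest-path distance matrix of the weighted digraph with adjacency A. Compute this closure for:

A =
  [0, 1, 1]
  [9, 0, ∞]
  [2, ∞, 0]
Closure =
  [0, 1, 1]
  [9, 0, 10]
  [2, 3, 0]

This is the Floyd-Warshall all-pairs shortest-path computation. For each intermediate vertex k = 0, 1, …, 2, update dist[i][j] ← min(dist[i][j], dist[i][k] + dist[k][j]). The final matrix gives, for each (i, j), the minimum total weight of any directed path from i to j (possibly empty when i = j).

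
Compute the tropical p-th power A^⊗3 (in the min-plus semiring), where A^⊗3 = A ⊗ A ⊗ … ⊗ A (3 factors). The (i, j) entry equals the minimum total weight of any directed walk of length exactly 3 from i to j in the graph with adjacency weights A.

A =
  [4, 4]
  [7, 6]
A^⊗3 =
  [12, 12]
  [15, 15]

Each entry (A^⊗3)_ij equals the minimum over all length-3 walks i = v_0 → v_1 → … → v_3 = j of Σ_t A[v_t][v_{t+1}]. For example, for (i, j) = (0, 1) we minimise over 4 possible intermediate vertex sequences; the minimum is 12, attained along the walk 0 → 0 → 0 → 1.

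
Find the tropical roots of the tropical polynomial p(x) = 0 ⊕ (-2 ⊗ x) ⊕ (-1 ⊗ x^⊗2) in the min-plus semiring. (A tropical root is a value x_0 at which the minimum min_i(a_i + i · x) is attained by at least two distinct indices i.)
Roots: {-1, 2}

Each tropical root is a break point of the lower envelope of the lines y = a_i + i · x (there are 3 lines, with slopes 0, 1, ..., 2). Only the lines that attain the minimum somewhere contribute to roots; other lines are dominated. Here the surviving (envelope) indices are i = 2, i = 1, i = 0.
Intersections between consecutive envelope lines give the roots: for adjacent envelope indices i < j the intersection is x = (a_i − a_j) / (j − i). Reading off the sorted break points: {-1, 2}.
Verification: at each break x_0, at least two indices attain the minimum of min_i(a_i + i · x_0).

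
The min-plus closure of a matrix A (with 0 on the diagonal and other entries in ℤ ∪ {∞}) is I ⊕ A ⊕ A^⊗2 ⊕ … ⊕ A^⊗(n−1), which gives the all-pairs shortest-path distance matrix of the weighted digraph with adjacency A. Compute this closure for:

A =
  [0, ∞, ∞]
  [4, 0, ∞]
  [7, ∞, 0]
Closure =
  [0, ∞, ∞]
  [4, 0, ∞]
  [7, ∞, 0]

This is the Floyd-Warshall all-pairs shortest-path computation. For each intermediate vertex k = 0, 1, …, 2, update dist[i][j] ← min(dist[i][j], dist[i][k] + dist[k][j]). The final matrix gives, for each (i, j), the minimum total weight of any directed path from i to j (possibly empty when i = j).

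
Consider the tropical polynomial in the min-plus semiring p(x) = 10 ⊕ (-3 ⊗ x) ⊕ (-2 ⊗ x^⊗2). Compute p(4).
p(4) = 1

A tropical monomial a ⊗ x^⊗i evaluates to a + i · x. Evaluating each term at x = 4:
  Term 0 contributes 10 + 0 · 4 = 10
  Term 1 contributes -3 + 1 · 4 = 1
  Term 2 contributes -2 + 2 · 4 = 6
p(4) = ⊕ of these = min[10, 1, 6] = 1.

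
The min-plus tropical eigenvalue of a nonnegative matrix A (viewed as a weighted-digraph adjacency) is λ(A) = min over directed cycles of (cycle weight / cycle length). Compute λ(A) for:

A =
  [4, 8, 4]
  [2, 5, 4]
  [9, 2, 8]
λ(A) = 8/3

Enumerate directed cycles and compute their means (weight / length). Sample:
  cycle 0 → 0: weight = 4, length = 1, mean = 4/1 ≈ 4.000
  cycle 1 → 1: weight = 5, length = 1, mean = 5/1 ≈ 5.000
  cycle 2 → 2: weight = 8, length = 1, mean = 8/1 ≈ 8.000
  cycle 0 → 1 → 0: weight = 10, length = 2, mean = 10/2 ≈ 5.000
  cycle 0 → 2 → 0: weight = 13, length = 2, mean = 13/2 ≈ 6.500
  cycle 1 → 0 → 1: weight = 10, length = 2, mean = 10/2 ≈ 5.000
Minimum mean = 2.667, attained e.g. along the cycle 0 → 2 → 1 → 0 with weight 8 and length 3. So λ(A) = 8/3 = 8/3.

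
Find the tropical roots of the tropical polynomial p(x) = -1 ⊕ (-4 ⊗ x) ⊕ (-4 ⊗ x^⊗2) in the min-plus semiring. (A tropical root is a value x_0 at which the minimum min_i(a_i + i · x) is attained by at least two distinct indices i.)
Roots: {0, 3}

Each tropical root is a break point of the lower envelope of the lines y = a_i + i · x (there are 3 lines, with slopes 0, 1, ..., 2). Only the lines that attain the minimum somewhere contribute to roots; other lines are dominated. Here the surviving (envelope) indices are i = 2, i = 1, i = 0.
Intersections between consecutive envelope lines give the roots: for adjacent envelope indices i < j the intersection is x = (a_i − a_j) / (j − i). Reading off the sorted break points: {0, 3}.
Verification: at each break x_0, at least two indices attain the minimum of min_i(a_i + i · x_0).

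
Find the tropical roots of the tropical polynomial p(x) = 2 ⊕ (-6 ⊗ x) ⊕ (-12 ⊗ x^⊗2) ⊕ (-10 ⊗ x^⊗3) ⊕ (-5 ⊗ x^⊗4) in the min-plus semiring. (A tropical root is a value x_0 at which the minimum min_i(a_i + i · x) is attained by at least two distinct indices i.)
Roots: {-5, -2, 6, 8}

Each tropical root is a break point of the lower envelope of the lines y = a_i + i · x (there are 5 lines, with slopes 0, 1, ..., 4). Only the lines that attain the minimum somewhere contribute to roots; other lines are dominated. Here the surviving (envelope) indices are i = 4, i = 3, i = 2, i = 1, i = 0.
Intersections between consecutive envelope lines give the roots: for adjacent envelope indices i < j the intersection is x = (a_i − a_j) / (j − i). Reading off the sorted break points: {-5, -2, 6, 8}.
Verification: at each break x_0, at least two indices attain the minimum of min_i(a_i + i · x_0).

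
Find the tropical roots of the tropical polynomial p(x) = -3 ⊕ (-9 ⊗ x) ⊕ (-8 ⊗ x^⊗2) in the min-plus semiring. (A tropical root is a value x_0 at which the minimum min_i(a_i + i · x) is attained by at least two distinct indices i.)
Roots: {-1, 6}

Each tropical root is a break point of the lower envelope of the lines y = a_i + i · x (there are 3 lines, with slopes 0, 1, ..., 2). Only the lines that attain the minimum somewhere contribute to roots; other lines are dominated. Here the surviving (envelope) indices are i = 2, i = 1, i = 0.
Intersections between consecutive envelope lines give the roots: for adjacent envelope indices i < j the intersection is x = (a_i − a_j) / (j − i). Reading off the sorted break points: {-1, 6}.
Verification: at each break x_0, at least two indices attain the minimum of min_i(a_i + i · x_0).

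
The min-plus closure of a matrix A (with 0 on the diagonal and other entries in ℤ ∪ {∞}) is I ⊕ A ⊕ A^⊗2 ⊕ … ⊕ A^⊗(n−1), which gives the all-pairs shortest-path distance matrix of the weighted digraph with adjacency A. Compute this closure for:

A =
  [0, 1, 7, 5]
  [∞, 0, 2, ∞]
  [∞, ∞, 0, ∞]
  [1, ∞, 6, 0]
Closure =
  [0, 1, 3, 5]
  [∞, 0, 2, ∞]
  [∞, ∞, 0, ∞]
  [1, 2, 4, 0]

This is the Floyd-Warshall all-pairs shortest-path computation. For each intermediate vertex k = 0, 1, …, 3, update dist[i][j] ← min(dist[i][j], dist[i][k] + dist[k][j]). The final matrix gives, for each (i, j), the minimum total weight of any directed path from i to j (possibly empty when i = j).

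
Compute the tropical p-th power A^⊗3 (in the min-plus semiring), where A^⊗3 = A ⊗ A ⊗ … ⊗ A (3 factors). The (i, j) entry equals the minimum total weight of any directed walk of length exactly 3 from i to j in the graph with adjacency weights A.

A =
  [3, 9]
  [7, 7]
A^⊗3 =
  [9, 15]
  [13, 19]

Each entry (A^⊗3)_ij equals the minimum over all length-3 walks i = v_0 → v_1 → … → v_3 = j of Σ_t A[v_t][v_{t+1}]. For example, for (i, j) = (0, 1) we minimise over 4 possible intermediate vertex sequences; the minimum is 15, attained along the walk 0 → 0 → 0 → 1.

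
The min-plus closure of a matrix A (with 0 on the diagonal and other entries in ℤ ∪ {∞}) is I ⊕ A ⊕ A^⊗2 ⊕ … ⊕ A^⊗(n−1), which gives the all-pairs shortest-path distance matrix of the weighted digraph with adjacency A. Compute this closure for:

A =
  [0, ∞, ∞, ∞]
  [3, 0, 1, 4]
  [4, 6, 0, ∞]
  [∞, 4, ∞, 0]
Closure =
  [0, ∞, ∞, ∞]
  [3, 0, 1, 4]
  [4, 6, 0, 10]
  [7, 4, 5, 0]

This is the Floyd-Warshall all-pairs shortest-path computation. For each intermediate vertex k = 0, 1, …, 3, update dist[i][j] ← min(dist[i][j], dist[i][k] + dist[k][j]). The final matrix gives, for each (i, j), the minimum total weight of any directed path from i to j (possibly empty when i = j).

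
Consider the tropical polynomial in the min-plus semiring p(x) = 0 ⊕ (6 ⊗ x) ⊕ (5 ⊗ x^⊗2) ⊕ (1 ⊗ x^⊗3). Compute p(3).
p(3) = 0

A tropical monomial a ⊗ x^⊗i evaluates to a + i · x. Evaluating each term at x = 3:
  Term 0 contributes 0 + 0 · 3 = 0
  Term 1 contributes 6 + 1 · 3 = 9
  Term 2 contributes 5 + 2 · 3 = 11
  Term 3 contributes 1 + 3 · 3 = 10
p(3) = ⊕ of these = min[0, 9, 11, 10] = 0.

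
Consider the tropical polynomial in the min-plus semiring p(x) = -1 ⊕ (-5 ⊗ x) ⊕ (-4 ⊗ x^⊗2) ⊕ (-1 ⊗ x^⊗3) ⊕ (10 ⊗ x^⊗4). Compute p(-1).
p(-1) = -6

A tropical monomial a ⊗ x^⊗i evaluates to a + i · x. Evaluating each term at x = -1:
  Term 0 contributes -1 + 0 · -1 = -1
  Term 1 contributes -5 + 1 · -1 = -6
  Term 2 contributes -4 + 2 · -1 = -6
  Term 3 contributes -1 + 3 · -1 = -4
  Term 4 contributes 10 + 4 · -1 = 6
p(-1) = ⊕ of these = min[-1, -6, -6, -4, 6] = -6.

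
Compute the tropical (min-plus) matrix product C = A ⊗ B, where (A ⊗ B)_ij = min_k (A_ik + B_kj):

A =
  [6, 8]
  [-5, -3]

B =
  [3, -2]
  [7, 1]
A ⊗ B =
  [9, 4]
  [-2, -7]

Apply the min-plus product entry-by-entry:
  C[0][0] = min over k of (A[0][0] + B[0][0] = 6 + 3 = 9, A[0][1] + B[1][0] = 8 + 7 = 15) = 9 (attained at k = 0)
  C[0][1] = min over k of (A[0][0] + B[0][1] = 6 + -2 = 4, A[0][1] + B[1][1] = 8 + 1 = 9) = 4 (attained at k = 0)
  C[1][0] = min over k of (A[1][0] + B[0][0] = -5 + 3 = -2, A[1][1] + B[1][0] = -3 + 7 = 4) = -2 (attained at k = 0)
  C[1][1] = min over k of (A[1][0] + B[0][1] = -5 + -2 = -7, A[1][1] + B[1][1] = -3 + 1 = -2) = -7 (attained at k = 0)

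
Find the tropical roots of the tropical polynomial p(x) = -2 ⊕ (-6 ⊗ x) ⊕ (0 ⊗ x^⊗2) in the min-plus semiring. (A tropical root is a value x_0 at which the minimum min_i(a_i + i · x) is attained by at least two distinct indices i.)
Roots: {-6, 4}

Each tropical root is a break point of the lower envelope of the lines y = a_i + i · x (there are 3 lines, with slopes 0, 1, ..., 2). Only the lines that attain the minimum somewhere contribute to roots; other lines are dominated. Here the surviving (envelope) indices are i = 2, i = 1, i = 0.
Intersections between consecutive envelope lines give the roots: for adjacent envelope indices i < j the intersection is x = (a_i − a_j) / (j − i). Reading off the sorted break points: {-6, 4}.
Verification: at each break x_0, at least two indices attain the minimum of min_i(a_i + i · x_0).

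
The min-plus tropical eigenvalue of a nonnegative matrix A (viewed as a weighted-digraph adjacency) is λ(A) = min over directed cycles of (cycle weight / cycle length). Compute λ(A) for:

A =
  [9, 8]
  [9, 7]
λ(A) = 7

Enumerate directed cycles and compute their means (weight / length). Sample:
  cycle 0 → 0: weight = 9, length = 1, mean = 9/1 ≈ 9.000
  cycle 1 → 1: weight = 7, length = 1, mean = 7/1 ≈ 7.000
  cycle 0 → 1 → 0: weight = 17, length = 2, mean = 17/2 ≈ 8.500
  cycle 1 → 0 → 1: weight = 17, length = 2, mean = 17/2 ≈ 8.500
Minimum mean = 7.000, attained e.g. along the cycle 1 → 1 with weight 7 and length 1. So λ(A) = 7/1 = 7.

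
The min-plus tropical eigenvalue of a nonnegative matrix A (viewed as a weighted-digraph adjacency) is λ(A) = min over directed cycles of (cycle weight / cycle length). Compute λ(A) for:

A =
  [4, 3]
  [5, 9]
λ(A) = 4

Enumerate directed cycles and compute their means (weight / length). Sample:
  cycle 0 → 0: weight = 4, length = 1, mean = 4/1 ≈ 4.000
  cycle 1 → 1: weight = 9, length = 1, mean = 9/1 ≈ 9.000
  cycle 0 → 1 → 0: weight = 8, length = 2, mean = 8/2 ≈ 4.000
  cycle 1 → 0 → 1: weight = 8, length = 2, mean = 8/2 ≈ 4.000
Minimum mean = 4.000, attained e.g. along the cycle 0 → 0 with weight 4 and length 1. So λ(A) = 4/1 = 4.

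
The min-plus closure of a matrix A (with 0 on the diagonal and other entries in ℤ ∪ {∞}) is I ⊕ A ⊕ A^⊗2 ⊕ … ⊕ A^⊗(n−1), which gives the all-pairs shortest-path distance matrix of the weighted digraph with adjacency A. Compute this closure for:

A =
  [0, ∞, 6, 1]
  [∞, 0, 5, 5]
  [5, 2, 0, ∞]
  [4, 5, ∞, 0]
Closure =
  [0, 6, 6, 1]
  [9, 0, 5, 5]
  [5, 2, 0, 6]
  [4, 5, 10, 0]

This is the Floyd-Warshall all-pairs shortest-path computation. For each intermediate vertex k = 0, 1, …, 3, update dist[i][j] ← min(dist[i][j], dist[i][k] + dist[k][j]). The final matrix gives, for each (i, j), the minimum total weight of any directed path from i to j (possibly empty when i = j).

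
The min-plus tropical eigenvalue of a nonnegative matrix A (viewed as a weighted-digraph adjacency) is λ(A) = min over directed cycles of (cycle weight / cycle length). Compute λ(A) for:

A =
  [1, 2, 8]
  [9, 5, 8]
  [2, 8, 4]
λ(A) = 1

Enumerate directed cycles and compute their means (weight / length). Sample:
  cycle 0 → 0: weight = 1, length = 1, mean = 1/1 ≈ 1.000
  cycle 1 → 1: weight = 5, length = 1, mean = 5/1 ≈ 5.000
  cycle 2 → 2: weight = 4, length = 1, mean = 4/1 ≈ 4.000
  cycle 0 → 1 → 0: weight = 11, length = 2, mean = 11/2 ≈ 5.500
  cycle 0 → 2 → 0: weight = 10, length = 2, mean = 10/2 ≈ 5.000
  cycle 1 → 0 → 1: weight = 11, length = 2, mean = 11/2 ≈ 5.500
Minimum mean = 1.000, attained e.g. along the cycle 0 → 0 with weight 1 and length 1. So λ(A) = 1/1 = 1.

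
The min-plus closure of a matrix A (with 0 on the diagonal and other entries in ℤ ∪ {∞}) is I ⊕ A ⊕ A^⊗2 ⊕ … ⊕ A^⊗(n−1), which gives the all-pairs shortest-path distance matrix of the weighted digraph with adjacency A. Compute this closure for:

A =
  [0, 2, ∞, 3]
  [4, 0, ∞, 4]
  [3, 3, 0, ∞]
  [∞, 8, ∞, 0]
Closure =
  [0, 2, ∞, 3]
  [4, 0, ∞, 4]
  [3, 3, 0, 6]
  [12, 8, ∞, 0]

This is the Floyd-Warshall all-pairs shortest-path computation. For each intermediate vertex k = 0, 1, …, 3, update dist[i][j] ← min(dist[i][j], dist[i][k] + dist[k][j]). The final matrix gives, for each (i, j), the minimum total weight of any directed path from i to j (possibly empty when i = j).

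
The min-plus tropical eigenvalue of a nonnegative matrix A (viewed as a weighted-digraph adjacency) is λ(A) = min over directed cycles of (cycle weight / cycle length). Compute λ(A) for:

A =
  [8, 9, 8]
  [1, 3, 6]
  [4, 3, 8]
λ(A) = 3

Enumerate directed cycles and compute their means (weight / length). Sample:
  cycle 0 → 0: weight = 8, length = 1, mean = 8/1 ≈ 8.000
  cycle 1 → 1: weight = 3, length = 1, mean = 3/1 ≈ 3.000
  cycle 2 → 2: weight = 8, length = 1, mean = 8/1 ≈ 8.000
  cycle 0 → 1 → 0: weight = 10, length = 2, mean = 10/2 ≈ 5.000
  cycle 0 → 2 → 0: weight = 12, length = 2, mean = 12/2 ≈ 6.000
  cycle 1 → 0 → 1: weight = 10, length = 2, mean = 10/2 ≈ 5.000
Minimum mean = 3.000, attained e.g. along the cycle 1 → 1 with weight 3 and length 1. So λ(A) = 3/1 = 3.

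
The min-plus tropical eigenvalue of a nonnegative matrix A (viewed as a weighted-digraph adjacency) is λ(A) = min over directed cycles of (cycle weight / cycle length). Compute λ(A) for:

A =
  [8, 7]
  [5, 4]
λ(A) = 4

Enumerate directed cycles and compute their means (weight / length). Sample:
  cycle 0 → 0: weight = 8, length = 1, mean = 8/1 ≈ 8.000
  cycle 1 → 1: weight = 4, length = 1, mean = 4/1 ≈ 4.000
  cycle 0 → 1 → 0: weight = 12, length = 2, mean = 12/2 ≈ 6.000
  cycle 1 → 0 → 1: weight = 12, length = 2, mean = 12/2 ≈ 6.000
Minimum mean = 4.000, attained e.g. along the cycle 1 → 1 with weight 4 and length 1. So λ(A) = 4/1 = 4.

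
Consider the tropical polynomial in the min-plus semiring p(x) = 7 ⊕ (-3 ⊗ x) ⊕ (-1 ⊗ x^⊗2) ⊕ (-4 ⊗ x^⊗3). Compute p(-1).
p(-1) = -7

A tropical monomial a ⊗ x^⊗i evaluates to a + i · x. Evaluating each term at x = -1:
  Term 0 contributes 7 + 0 · -1 = 7
  Term 1 contributes -3 + 1 · -1 = -4
  Term 2 contributes -1 + 2 · -1 = -3
  Term 3 contributes -4 + 3 · -1 = -7
p(-1) = ⊕ of these = min[7, -4, -3, -7] = -7.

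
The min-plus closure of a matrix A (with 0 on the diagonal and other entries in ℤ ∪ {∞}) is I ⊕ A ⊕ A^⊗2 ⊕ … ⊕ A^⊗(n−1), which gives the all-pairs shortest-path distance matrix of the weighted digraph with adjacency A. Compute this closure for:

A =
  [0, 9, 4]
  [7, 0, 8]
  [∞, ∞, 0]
Closure =
  [0, 9, 4]
  [7, 0, 8]
  [∞, ∞, 0]

This is the Floyd-Warshall all-pairs shortest-path computation. For each intermediate vertex k = 0, 1, …, 2, update dist[i][j] ← min(dist[i][j], dist[i][k] + dist[k][j]). The final matrix gives, for each (i, j), the minimum total weight of any directed path from i to j (possibly empty when i = j).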